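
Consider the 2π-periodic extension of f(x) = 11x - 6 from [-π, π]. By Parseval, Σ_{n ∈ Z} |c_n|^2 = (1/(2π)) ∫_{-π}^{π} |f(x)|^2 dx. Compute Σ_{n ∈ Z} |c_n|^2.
Σ |c_n|^2 = 121π^2/3 + 36

Expand and integrate term by term over [-π, π]:
  ∫ (11x)^2 dx = 121·(2π^3/3); ∫ 2·11·(-6)·x dx = 0 (odd integrand); ∫ (-6)^2 dx = 36·2π.
So (1/(2π)) ∫_{-π}^{π} (11x - 6)^2 dx = 121π^2/3 + 36 = 121π^2/3 + 36.
Parseval ⇒ Σ |c_n|^2 = 121π^2/3 + 36.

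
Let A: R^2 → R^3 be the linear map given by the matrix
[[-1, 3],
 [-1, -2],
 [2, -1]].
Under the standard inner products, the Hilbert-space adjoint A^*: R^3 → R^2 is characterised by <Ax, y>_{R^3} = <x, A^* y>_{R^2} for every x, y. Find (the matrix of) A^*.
A^* = A^T =
[[-1, -1, 2],
 [3, -2, -1]]

For real matrices with standard dot products, the defining identity <Ax, y> = <x, A^* y> gives (Ax)^T y = x^T (A^*) y, i.e. x^T A^T y = x^T (A^*) y. Since this holds for all x, y, we must have A^* = A^T. Therefore
A^* =
[[-1, -1, 2],
 [3, -2, -1]].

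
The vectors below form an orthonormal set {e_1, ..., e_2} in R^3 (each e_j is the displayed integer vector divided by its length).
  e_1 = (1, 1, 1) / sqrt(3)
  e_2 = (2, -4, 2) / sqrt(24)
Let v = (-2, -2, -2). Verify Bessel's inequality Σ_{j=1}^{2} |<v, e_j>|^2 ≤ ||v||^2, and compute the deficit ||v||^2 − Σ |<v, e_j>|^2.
Σ |<v, e_j>|^2 = 12; ||v||^2 = 12; deficit = 0

Write each e_j = u_j / sqrt(<u_j, u_j>) where u_j is the displayed integer vector. Then <v, e_j> = <v, u_j> / sqrt(<u_j, u_j>), so |<v, e_j>|^2 = <v, u_j>^2 / <u_j, u_j>.
Coefficients: <v, e_1> = -6/sqrt(3), <v, e_2> = 0/sqrt(24).
Square and sum: Σ |<v, e_j>|^2 = 12.
Compute ||v||^2 = v·v = 12.
Deficit = 12 − 12 = 0 ≥ 0, confirming Bessel's inequality. (The deficit equals ||v − Σ <v,e_j> e_j||^2, the squared distance from v to span{e_j}.)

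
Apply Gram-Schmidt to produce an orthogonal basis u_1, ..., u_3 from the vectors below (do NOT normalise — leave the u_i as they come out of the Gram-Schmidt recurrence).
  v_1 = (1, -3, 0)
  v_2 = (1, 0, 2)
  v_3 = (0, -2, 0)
Orthogonal basis:
  u_1 = (1, -3, 0)
  u_2 = (9/10, 3/10, 2)
  u_3 = (-24/49, -8/49, 12/49)

Apply the Gram-Schmidt recurrence
  u_1 = v_1
  u_i = v_i − Σ_{j<i} ((v_i · u_j) / (u_j · u_j)) · u_j.

Step by step this gives:
  u_1 = (1, -3, 0)
  u_2 = (9/10, 3/10, 2)
  u_3 = (-24/49, -8/49, 12/49)

Orthogonality check:
  u_2 · u_1 = 0 (should be 0)
  u_3 · u_1 = 0 (should be 0)
  u_3 · u_2 = 0 (should be 0)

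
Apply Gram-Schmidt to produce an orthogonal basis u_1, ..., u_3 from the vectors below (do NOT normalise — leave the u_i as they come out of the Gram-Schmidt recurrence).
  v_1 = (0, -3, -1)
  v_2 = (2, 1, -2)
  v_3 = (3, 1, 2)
Orthogonal basis:
  u_1 = (0, -3, -1)
  u_2 = (2, 7/10, -21/10)
  u_3 = (217/89, -62/89, 186/89)

Apply the Gram-Schmidt recurrence
  u_1 = v_1
  u_i = v_i − Σ_{j<i} ((v_i · u_j) / (u_j · u_j)) · u_j.

Step by step this gives:
  u_1 = (0, -3, -1)
  u_2 = (2, 7/10, -21/10)
  u_3 = (217/89, -62/89, 186/89)

Orthogonality check:
  u_2 · u_1 = 0 (should be 0)
  u_3 · u_1 = 0 (should be 0)
  u_3 · u_2 = 0 (should be 0)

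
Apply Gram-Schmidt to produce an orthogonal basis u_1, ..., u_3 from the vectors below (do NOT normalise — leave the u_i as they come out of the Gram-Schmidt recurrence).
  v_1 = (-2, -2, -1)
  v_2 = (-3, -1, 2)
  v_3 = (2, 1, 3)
Orthogonal basis:
  u_1 = (-2, -2, -1)
  u_2 = (-5/3, 1/3, 8/3)
  u_3 = (5/6, -7/6, 2/3)

Apply the Gram-Schmidt recurrence
  u_1 = v_1
  u_i = v_i − Σ_{j<i} ((v_i · u_j) / (u_j · u_j)) · u_j.

Step by step this gives:
  u_1 = (-2, -2, -1)
  u_2 = (-5/3, 1/3, 8/3)
  u_3 = (5/6, -7/6, 2/3)

Orthogonality check:
  u_2 · u_1 = 0 (should be 0)
  u_3 · u_1 = 0 (should be 0)
  u_3 · u_2 = 0 (should be 0)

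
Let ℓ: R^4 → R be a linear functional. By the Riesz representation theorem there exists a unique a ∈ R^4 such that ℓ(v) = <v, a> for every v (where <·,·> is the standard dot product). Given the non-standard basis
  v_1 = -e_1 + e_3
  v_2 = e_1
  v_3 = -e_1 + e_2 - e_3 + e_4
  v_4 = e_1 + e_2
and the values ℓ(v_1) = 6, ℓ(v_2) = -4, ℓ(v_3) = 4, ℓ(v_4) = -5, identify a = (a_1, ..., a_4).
a = (-4, -1, 2, 3)

Write a = (a_1, ..., a_4) in the standard basis. For each basis vector v_i, ℓ(v_i) = <v_i, a> is a linear equation in the a_j's. Collect the n equations into a matrix system V a = ℓ, where row i of V is v_i (expressed in the standard basis). Since V is invertible (lower-triangular with 1s on the diagonal, up to permutation), solve by back-substitution:
  V =
[[-1, 0, 1, 0],
 [1, 0, 0, 0],
 [-1, 1, -1, 1],
 [1, 1, 0, 0]]
  V a = (6, -4, 4, -5)
Solving gives a = (-4, -1, 2, 3).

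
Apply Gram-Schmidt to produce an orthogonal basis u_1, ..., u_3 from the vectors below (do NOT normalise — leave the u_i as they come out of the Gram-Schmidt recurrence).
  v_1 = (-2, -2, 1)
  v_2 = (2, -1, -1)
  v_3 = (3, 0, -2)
Orthogonal basis:
  u_1 = (-2, -2, 1)
  u_2 = (4/3, -5/3, -2/3)
  u_3 = (-1/5, 0, -2/5)

Apply the Gram-Schmidt recurrence
  u_1 = v_1
  u_i = v_i − Σ_{j<i} ((v_i · u_j) / (u_j · u_j)) · u_j.

Step by step this gives:
  u_1 = (-2, -2, 1)
  u_2 = (4/3, -5/3, -2/3)
  u_3 = (-1/5, 0, -2/5)

Orthogonality check:
  u_2 · u_1 = 0 (should be 0)
  u_3 · u_1 = 0 (should be 0)
  u_3 · u_2 = 0 (should be 0)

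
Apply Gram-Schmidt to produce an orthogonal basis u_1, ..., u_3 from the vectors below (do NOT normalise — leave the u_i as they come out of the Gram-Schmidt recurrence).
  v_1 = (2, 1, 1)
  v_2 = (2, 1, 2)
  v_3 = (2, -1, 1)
Orthogonal basis:
  u_1 = (2, 1, 1)
  u_2 = (-1/3, -1/6, 5/6)
  u_3 = (4/5, -8/5, 0)

Apply the Gram-Schmidt recurrence
  u_1 = v_1
  u_i = v_i − Σ_{j<i} ((v_i · u_j) / (u_j · u_j)) · u_j.

Step by step this gives:
  u_1 = (2, 1, 1)
  u_2 = (-1/3, -1/6, 5/6)
  u_3 = (4/5, -8/5, 0)

Orthogonality check:
  u_2 · u_1 = 0 (should be 0)
  u_3 · u_1 = 0 (should be 0)
  u_3 · u_2 = 0 (should be 0)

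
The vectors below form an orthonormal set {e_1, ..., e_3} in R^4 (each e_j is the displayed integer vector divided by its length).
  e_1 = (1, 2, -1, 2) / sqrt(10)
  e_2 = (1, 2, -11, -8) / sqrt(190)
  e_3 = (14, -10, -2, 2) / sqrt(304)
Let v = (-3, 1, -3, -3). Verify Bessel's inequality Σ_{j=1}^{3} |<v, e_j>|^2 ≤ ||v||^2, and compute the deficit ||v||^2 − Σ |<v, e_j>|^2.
Σ |<v, e_j>|^2 = 27; ||v||^2 = 28; deficit = 1

Write each e_j = u_j / sqrt(<u_j, u_j>) where u_j is the displayed integer vector. Then <v, e_j> = <v, u_j> / sqrt(<u_j, u_j>), so |<v, e_j>|^2 = <v, u_j>^2 / <u_j, u_j>.
Coefficients: <v, e_1> = -4/sqrt(10), <v, e_2> = 56/sqrt(190), <v, e_3> = -52/sqrt(304).
Square and sum: Σ |<v, e_j>|^2 = 27.
Compute ||v||^2 = v·v = 28.
Deficit = 28 − 27 = 1 ≥ 0, confirming Bessel's inequality. (The deficit equals ||v − Σ <v,e_j> e_j||^2, the squared distance from v to span{e_j}.)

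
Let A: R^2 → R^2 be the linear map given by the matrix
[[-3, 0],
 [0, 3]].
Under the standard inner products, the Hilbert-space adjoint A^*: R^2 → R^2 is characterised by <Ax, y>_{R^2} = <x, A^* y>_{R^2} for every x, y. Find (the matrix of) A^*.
A^* = A^T =
[[-3, 0],
 [0, 3]]

For real matrices with standard dot products, the defining identity <Ax, y> = <x, A^* y> gives (Ax)^T y = x^T (A^*) y, i.e. x^T A^T y = x^T (A^*) y. Since this holds for all x, y, we must have A^* = A^T. Therefore
A^* =
[[-3, 0],
 [0, 3]].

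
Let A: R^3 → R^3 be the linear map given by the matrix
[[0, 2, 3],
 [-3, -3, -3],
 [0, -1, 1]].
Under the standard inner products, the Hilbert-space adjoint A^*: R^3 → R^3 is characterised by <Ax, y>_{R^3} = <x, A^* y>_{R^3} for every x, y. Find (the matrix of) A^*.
A^* = A^T =
[[0, -3, 0],
 [2, -3, -1],
 [3, -3, 1]]

For real matrices with standard dot products, the defining identity <Ax, y> = <x, A^* y> gives (Ax)^T y = x^T (A^*) y, i.e. x^T A^T y = x^T (A^*) y. Since this holds for all x, y, we must have A^* = A^T. Therefore
A^* =
[[0, -3, 0],
 [2, -3, -1],
 [3, -3, 1]].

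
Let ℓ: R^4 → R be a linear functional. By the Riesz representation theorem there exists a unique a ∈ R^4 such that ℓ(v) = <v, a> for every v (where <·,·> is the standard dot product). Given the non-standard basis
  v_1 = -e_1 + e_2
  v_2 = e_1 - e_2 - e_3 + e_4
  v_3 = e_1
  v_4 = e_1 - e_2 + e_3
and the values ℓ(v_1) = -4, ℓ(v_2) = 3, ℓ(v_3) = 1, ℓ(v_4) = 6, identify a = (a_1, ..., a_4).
a = (1, -3, 2, 1)

Write a = (a_1, ..., a_4) in the standard basis. For each basis vector v_i, ℓ(v_i) = <v_i, a> is a linear equation in the a_j's. Collect the n equations into a matrix system V a = ℓ, where row i of V is v_i (expressed in the standard basis). Since V is invertible (lower-triangular with 1s on the diagonal, up to permutation), solve by back-substitution:
  V =
[[-1, 1, 0, 0],
 [1, -1, -1, 1],
 [1, 0, 0, 0],
 [1, -1, 1, 0]]
  V a = (-4, 3, 1, 6)
Solving gives a = (1, -3, 2, 1).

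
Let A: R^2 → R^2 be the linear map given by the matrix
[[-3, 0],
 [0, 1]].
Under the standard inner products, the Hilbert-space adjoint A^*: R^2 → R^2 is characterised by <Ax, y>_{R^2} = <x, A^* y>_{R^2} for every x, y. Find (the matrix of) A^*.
A^* = A^T =
[[-3, 0],
 [0, 1]]

For real matrices with standard dot products, the defining identity <Ax, y> = <x, A^* y> gives (Ax)^T y = x^T (A^*) y, i.e. x^T A^T y = x^T (A^*) y. Since this holds for all x, y, we must have A^* = A^T. Therefore
A^* =
[[-3, 0],
 [0, 1]].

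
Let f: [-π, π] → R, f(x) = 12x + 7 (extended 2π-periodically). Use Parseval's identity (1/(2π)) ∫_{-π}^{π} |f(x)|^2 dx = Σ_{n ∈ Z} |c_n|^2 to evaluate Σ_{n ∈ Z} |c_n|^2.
Σ |c_n|^2 = 48π^2 + 49

Expand and integrate term by term over [-π, π]:
  ∫ (12x)^2 dx = 144·(2π^3/3); ∫ 2·12·(7)·x dx = 0 (odd integrand); ∫ 7^2 dx = 49·2π.
So (1/(2π)) ∫_{-π}^{π} (12x + 7)^2 dx = 144π^2/3 + 49 = 48π^2 + 49.
Parseval ⇒ Σ |c_n|^2 = 48π^2 + 49.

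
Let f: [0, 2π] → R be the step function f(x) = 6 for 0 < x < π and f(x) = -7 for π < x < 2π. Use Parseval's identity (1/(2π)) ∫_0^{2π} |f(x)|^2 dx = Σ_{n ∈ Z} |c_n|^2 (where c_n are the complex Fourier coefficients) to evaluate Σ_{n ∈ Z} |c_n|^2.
Σ |c_n|^2 = 85/2

Parseval equates the L^2 energy of f (normalised by 1/(2π)) with the ℓ^2 sum of its Fourier coefficients: (1/(2π)) ∫_0^{2π} |f|^2 = Σ |c_n|^2.
Compute the left side: (1/(2π)) [∫_0^π 6^2 dx + ∫_π^{2π} (-7)^2 dx] = (1/(2π)) · (36π + 49π) = (36 + 49)/2 = 85/2.
So Σ_{n ∈ Z} |c_n|^2 = 85/2.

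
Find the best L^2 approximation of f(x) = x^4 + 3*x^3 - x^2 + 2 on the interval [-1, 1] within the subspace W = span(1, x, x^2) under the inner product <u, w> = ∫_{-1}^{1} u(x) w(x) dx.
g(x) = -x^2/7 + 9*x/5 + 67/35

The best approximation g ∈ W is the orthogonal projection of f onto W. Writing g = a_0 + a_1 x + a_2 x^2, the coefficients solve the normal equations G · a = b where
  G_{ij} = <φ_i, φ_j> and b_i = <f, φ_i>, with φ_0 = 1, φ_1 = x, φ_2 = x^2.
G =
  [2, 0, 2/3]
  [0, 2/3, 0]
  [2/3, 0, 2/5],
b = (56/15, 6/5, 128/105).
Solving gives a_0 = 67/35, a_1 = 9/5, a_2 = -1/7, so
  g(x) = -x^2/7 + 9*x/5 + 67/35.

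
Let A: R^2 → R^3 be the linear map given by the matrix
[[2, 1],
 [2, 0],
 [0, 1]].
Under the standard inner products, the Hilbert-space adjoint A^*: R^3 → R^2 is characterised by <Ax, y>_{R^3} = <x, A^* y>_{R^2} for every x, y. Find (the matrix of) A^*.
A^* = A^T =
[[2, 2, 0],
 [1, 0, 1]]

For real matrices with standard dot products, the defining identity <Ax, y> = <x, A^* y> gives (Ax)^T y = x^T (A^*) y, i.e. x^T A^T y = x^T (A^*) y. Since this holds for all x, y, we must have A^* = A^T. Therefore
A^* =
[[2, 2, 0],
 [1, 0, 1]].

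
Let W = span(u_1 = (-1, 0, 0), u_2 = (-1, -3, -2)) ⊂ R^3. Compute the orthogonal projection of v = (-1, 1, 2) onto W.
proj_W(v) = (-1, 21/13, 14/13)

Set up U = [u_1 | ... | u_2] ∈ R^(3×2). The projector onto W = col(U) is P = U (U^T U)^(-1) U^T.
Compute U^T U =
  [1, 1]
  [1, 14],
and U^T v = (1, -6).
Solve U^T U · c = U^T v for the coefficients: c = (20/13, -7/13). The projection is proj_W(v) = U c.
Check: (v - proj_W(v)) · u_1 = 0  (should be 0).
Check: (v - proj_W(v)) · u_2 = 0  (should be 0).
Result: proj_W(v) = (-1, 21/13, 14/13).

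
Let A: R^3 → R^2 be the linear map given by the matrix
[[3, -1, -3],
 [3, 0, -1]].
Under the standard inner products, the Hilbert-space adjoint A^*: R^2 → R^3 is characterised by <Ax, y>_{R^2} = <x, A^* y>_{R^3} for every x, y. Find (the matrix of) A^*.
A^* = A^T =
[[3, 3],
 [-1, 0],
 [-3, -1]]

For real matrices with standard dot products, the defining identity <Ax, y> = <x, A^* y> gives (Ax)^T y = x^T (A^*) y, i.e. x^T A^T y = x^T (A^*) y. Since this holds for all x, y, we must have A^* = A^T. Therefore
A^* =
[[3, 3],
 [-1, 0],
 [-3, -1]].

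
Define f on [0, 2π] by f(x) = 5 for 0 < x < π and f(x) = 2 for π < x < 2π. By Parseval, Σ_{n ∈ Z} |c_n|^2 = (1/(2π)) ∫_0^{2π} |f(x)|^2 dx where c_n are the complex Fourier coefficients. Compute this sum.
Σ |c_n|^2 = 29/2

Parseval equates the L^2 energy of f (normalised by 1/(2π)) with the ℓ^2 sum of its Fourier coefficients: (1/(2π)) ∫_0^{2π} |f|^2 = Σ |c_n|^2.
Compute the left side: (1/(2π)) [∫_0^π 5^2 dx + ∫_π^{2π} 2^2 dx] = (1/(2π)) · (25π + 4π) = (25 + 4)/2 = 29/2.
So Σ_{n ∈ Z} |c_n|^2 = 29/2.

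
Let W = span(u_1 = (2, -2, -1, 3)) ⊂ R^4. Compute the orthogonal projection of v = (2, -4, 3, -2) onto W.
proj_W(v) = (1/3, -1/3, -1/6, 1/2)

Set up U = [u_1 | ... | u_1] ∈ R^(4×1). The projector onto W = col(U) is P = U (U^T U)^(-1) U^T.
Compute U^T U =
  [18],
and U^T v = (3).
Solve U^T U · c = U^T v for the coefficients: c = (1/6). The projection is proj_W(v) = U c.
Check: (v - proj_W(v)) · u_1 = 0  (should be 0).
Result: proj_W(v) = (1/3, -1/3, -1/6, 1/2).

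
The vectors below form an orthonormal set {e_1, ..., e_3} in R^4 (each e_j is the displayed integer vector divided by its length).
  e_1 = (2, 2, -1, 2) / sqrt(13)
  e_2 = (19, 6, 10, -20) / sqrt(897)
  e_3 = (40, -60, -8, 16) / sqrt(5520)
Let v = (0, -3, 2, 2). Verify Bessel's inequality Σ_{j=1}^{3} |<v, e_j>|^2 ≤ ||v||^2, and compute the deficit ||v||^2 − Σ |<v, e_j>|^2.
Σ |<v, e_j>|^2 = 49/5; ||v||^2 = 17; deficit = 36/5

Write each e_j = u_j / sqrt(<u_j, u_j>) where u_j is the displayed integer vector. Then <v, e_j> = <v, u_j> / sqrt(<u_j, u_j>), so |<v, e_j>|^2 = <v, u_j>^2 / <u_j, u_j>.
Coefficients: <v, e_1> = -4/sqrt(13), <v, e_2> = -38/sqrt(897), <v, e_3> = 196/sqrt(5520).
Square and sum: Σ |<v, e_j>|^2 = 49/5.
Compute ||v||^2 = v·v = 17.
Deficit = 17 − 49/5 = 36/5 ≥ 0, confirming Bessel's inequality. (The deficit equals ||v − Σ <v,e_j> e_j||^2, the squared distance from v to span{e_j}.)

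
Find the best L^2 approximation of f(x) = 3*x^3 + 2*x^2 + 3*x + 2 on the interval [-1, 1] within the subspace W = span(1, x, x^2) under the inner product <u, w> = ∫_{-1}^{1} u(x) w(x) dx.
g(x) = 2*x^2 + 24*x/5 + 2

The best approximation g ∈ W is the orthogonal projection of f onto W. Writing g = a_0 + a_1 x + a_2 x^2, the coefficients solve the normal equations G · a = b where
  G_{ij} = <φ_i, φ_j> and b_i = <f, φ_i>, with φ_0 = 1, φ_1 = x, φ_2 = x^2.
G =
  [2, 0, 2/3]
  [0, 2/3, 0]
  [2/3, 0, 2/5],
b = (16/3, 16/5, 32/15).
Solving gives a_0 = 2, a_1 = 24/5, a_2 = 2, so
  g(x) = 2*x^2 + 24*x/5 + 2.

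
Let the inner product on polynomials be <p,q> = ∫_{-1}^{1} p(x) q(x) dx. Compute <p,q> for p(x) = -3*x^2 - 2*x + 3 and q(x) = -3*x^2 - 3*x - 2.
<p,q> = -32/5

Expand the product: p(x)·q(x) = 9*x^4 + 15*x^3 + 3*x^2 - 5*x - 6.
∫_{-1}^{1} of each monomial x^k gives [2/(k+1) if k even, 0 if k odd]. Integrating term-by-term (or equivalently evaluating the antiderivative F(x) = 9*x^5/5 + 15*x^4/4 + x^3 - 5*x^2/2 - 6*x at the endpoints):
  F(1) − F(−1) = -39/20 − (89/20) = -32/5.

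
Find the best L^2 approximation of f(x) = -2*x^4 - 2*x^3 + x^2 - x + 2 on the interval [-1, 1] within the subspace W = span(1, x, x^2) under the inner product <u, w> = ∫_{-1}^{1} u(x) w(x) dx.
g(x) = -5*x^2/7 - 11*x/5 + 76/35

The best approximation g ∈ W is the orthogonal projection of f onto W. Writing g = a_0 + a_1 x + a_2 x^2, the coefficients solve the normal equations G · a = b where
  G_{ij} = <φ_i, φ_j> and b_i = <f, φ_i>, with φ_0 = 1, φ_1 = x, φ_2 = x^2.
G =
  [2, 0, 2/3]
  [0, 2/3, 0]
  [2/3, 0, 2/5],
b = (58/15, -22/15, 122/105).
Solving gives a_0 = 76/35, a_1 = -11/5, a_2 = -5/7, so
  g(x) = -5*x^2/7 - 11*x/5 + 76/35.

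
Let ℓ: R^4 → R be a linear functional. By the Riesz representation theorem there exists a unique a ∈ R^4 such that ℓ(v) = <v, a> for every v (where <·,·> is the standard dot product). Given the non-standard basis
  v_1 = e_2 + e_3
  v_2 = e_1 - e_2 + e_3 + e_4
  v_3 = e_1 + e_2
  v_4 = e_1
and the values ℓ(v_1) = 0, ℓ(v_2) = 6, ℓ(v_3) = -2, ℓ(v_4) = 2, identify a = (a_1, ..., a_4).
a = (2, -4, 4, -4)

Write a = (a_1, ..., a_4) in the standard basis. For each basis vector v_i, ℓ(v_i) = <v_i, a> is a linear equation in the a_j's. Collect the n equations into a matrix system V a = ℓ, where row i of V is v_i (expressed in the standard basis). Since V is invertible (lower-triangular with 1s on the diagonal, up to permutation), solve by back-substitution:
  V =
[[0, 1, 1, 0],
 [1, -1, 1, 1],
 [1, 1, 0, 0],
 [1, 0, 0, 0]]
  V a = (0, 6, -2, 2)
Solving gives a = (2, -4, 4, -4).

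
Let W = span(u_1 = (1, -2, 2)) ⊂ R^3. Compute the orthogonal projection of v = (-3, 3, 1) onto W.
proj_W(v) = (-7/9, 14/9, -14/9)

Set up U = [u_1 | ... | u_1] ∈ R^(3×1). The projector onto W = col(U) is P = U (U^T U)^(-1) U^T.
Compute U^T U =
  [9],
and U^T v = (-7).
Solve U^T U · c = U^T v for the coefficients: c = (-7/9). The projection is proj_W(v) = U c.
Check: (v - proj_W(v)) · u_1 = 0  (should be 0).
Result: proj_W(v) = (-7/9, 14/9, -14/9).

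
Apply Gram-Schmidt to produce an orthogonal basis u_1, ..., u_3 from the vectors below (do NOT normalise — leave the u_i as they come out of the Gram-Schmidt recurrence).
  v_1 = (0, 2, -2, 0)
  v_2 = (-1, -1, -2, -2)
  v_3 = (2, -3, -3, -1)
Orthogonal basis:
  u_1 = (0, 2, -2, 0)
  u_2 = (-1, -3/2, -3/2, -2)
  u_3 = (56/19, -30/19, -30/19, 17/19)

Apply the Gram-Schmidt recurrence
  u_1 = v_1
  u_i = v_i − Σ_{j<i} ((v_i · u_j) / (u_j · u_j)) · u_j.

Step by step this gives:
  u_1 = (0, 2, -2, 0)
  u_2 = (-1, -3/2, -3/2, -2)
  u_3 = (56/19, -30/19, -30/19, 17/19)

Orthogonality check:
  u_2 · u_1 = 0 (should be 0)
  u_3 · u_1 = 0 (should be 0)
  u_3 · u_2 = 0 (should be 0)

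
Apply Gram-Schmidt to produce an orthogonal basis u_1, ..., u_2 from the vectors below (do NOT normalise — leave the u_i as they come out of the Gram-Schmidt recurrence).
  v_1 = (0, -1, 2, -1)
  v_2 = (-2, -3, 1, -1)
Orthogonal basis:
  u_1 = (0, -1, 2, -1)
  u_2 = (-2, -2, -1, 0)

Apply the Gram-Schmidt recurrence
  u_1 = v_1
  u_i = v_i − Σ_{j<i} ((v_i · u_j) / (u_j · u_j)) · u_j.

Step by step this gives:
  u_1 = (0, -1, 2, -1)
  u_2 = (-2, -2, -1, 0)

Orthogonality check:
  u_2 · u_1 = 0 (should be 0)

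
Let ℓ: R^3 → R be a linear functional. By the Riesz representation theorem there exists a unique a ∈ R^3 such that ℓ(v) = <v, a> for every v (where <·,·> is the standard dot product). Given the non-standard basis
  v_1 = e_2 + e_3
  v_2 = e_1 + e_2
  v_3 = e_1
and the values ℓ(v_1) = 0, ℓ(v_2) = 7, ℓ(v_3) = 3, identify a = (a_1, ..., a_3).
a = (3, 4, -4)

Write a = (a_1, ..., a_3) in the standard basis. For each basis vector v_i, ℓ(v_i) = <v_i, a> is a linear equation in the a_j's. Collect the n equations into a matrix system V a = ℓ, where row i of V is v_i (expressed in the standard basis). Since V is invertible (lower-triangular with 1s on the diagonal, up to permutation), solve by back-substitution:
  V =
[[0, 1, 1],
 [1, 1, 0],
 [1, 0, 0]]
  V a = (0, 7, 3)
Solving gives a = (3, 4, -4).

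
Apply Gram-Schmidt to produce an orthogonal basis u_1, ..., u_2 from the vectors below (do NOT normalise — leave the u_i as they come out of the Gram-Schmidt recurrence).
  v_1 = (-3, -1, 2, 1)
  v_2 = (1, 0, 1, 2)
Orthogonal basis:
  u_1 = (-3, -1, 2, 1)
  u_2 = (6/5, 1/15, 13/15, 29/15)

Apply the Gram-Schmidt recurrence
  u_1 = v_1
  u_i = v_i − Σ_{j<i} ((v_i · u_j) / (u_j · u_j)) · u_j.

Step by step this gives:
  u_1 = (-3, -1, 2, 1)
  u_2 = (6/5, 1/15, 13/15, 29/15)

Orthogonality check:
  u_2 · u_1 = 0 (should be 0)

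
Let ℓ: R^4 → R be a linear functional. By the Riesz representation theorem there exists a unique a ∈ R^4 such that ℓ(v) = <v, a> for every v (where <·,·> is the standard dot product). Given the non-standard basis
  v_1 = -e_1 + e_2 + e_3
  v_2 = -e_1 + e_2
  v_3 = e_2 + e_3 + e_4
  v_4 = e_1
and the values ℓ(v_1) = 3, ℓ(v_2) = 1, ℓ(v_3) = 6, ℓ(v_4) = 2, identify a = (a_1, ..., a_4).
a = (2, 3, 2, 1)

Write a = (a_1, ..., a_4) in the standard basis. For each basis vector v_i, ℓ(v_i) = <v_i, a> is a linear equation in the a_j's. Collect the n equations into a matrix system V a = ℓ, where row i of V is v_i (expressed in the standard basis). Since V is invertible (lower-triangular with 1s on the diagonal, up to permutation), solve by back-substitution:
  V =
[[-1, 1, 1, 0],
 [-1, 1, 0, 0],
 [0, 1, 1, 1],
 [1, 0, 0, 0]]
  V a = (3, 1, 6, 2)
Solving gives a = (2, 3, 2, 1).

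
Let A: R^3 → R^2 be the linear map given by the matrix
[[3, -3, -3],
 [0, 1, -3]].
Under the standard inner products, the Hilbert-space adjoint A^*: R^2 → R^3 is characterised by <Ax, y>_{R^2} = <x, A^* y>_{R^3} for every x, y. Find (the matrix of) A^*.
A^* = A^T =
[[3, 0],
 [-3, 1],
 [-3, -3]]

For real matrices with standard dot products, the defining identity <Ax, y> = <x, A^* y> gives (Ax)^T y = x^T (A^*) y, i.e. x^T A^T y = x^T (A^*) y. Since this holds for all x, y, we must have A^* = A^T. Therefore
A^* =
[[3, 0],
 [-3, 1],
 [-3, -3]].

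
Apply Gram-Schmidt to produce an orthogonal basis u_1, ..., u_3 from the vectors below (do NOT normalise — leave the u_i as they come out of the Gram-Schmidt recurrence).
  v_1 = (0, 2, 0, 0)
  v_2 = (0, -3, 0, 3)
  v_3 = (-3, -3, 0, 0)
Orthogonal basis:
  u_1 = (0, 2, 0, 0)
  u_2 = (0, 0, 0, 3)
  u_3 = (-3, 0, 0, 0)

Apply the Gram-Schmidt recurrence
  u_1 = v_1
  u_i = v_i − Σ_{j<i} ((v_i · u_j) / (u_j · u_j)) · u_j.

Step by step this gives:
  u_1 = (0, 2, 0, 0)
  u_2 = (0, 0, 0, 3)
  u_3 = (-3, 0, 0, 0)

Orthogonality check:
  u_2 · u_1 = 0 (should be 0)
  u_3 · u_1 = 0 (should be 0)
  u_3 · u_2 = 0 (should be 0)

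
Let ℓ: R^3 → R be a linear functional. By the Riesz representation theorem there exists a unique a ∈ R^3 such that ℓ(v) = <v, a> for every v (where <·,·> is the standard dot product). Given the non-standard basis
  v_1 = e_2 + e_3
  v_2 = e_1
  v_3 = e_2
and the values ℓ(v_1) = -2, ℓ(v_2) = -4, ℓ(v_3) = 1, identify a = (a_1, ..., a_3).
a = (-4, 1, -3)

Write a = (a_1, ..., a_3) in the standard basis. For each basis vector v_i, ℓ(v_i) = <v_i, a> is a linear equation in the a_j's. Collect the n equations into a matrix system V a = ℓ, where row i of V is v_i (expressed in the standard basis). Since V is invertible (lower-triangular with 1s on the diagonal, up to permutation), solve by back-substitution:
  V =
[[0, 1, 1],
 [1, 0, 0],
 [0, 1, 0]]
  V a = (-2, -4, 1)
Solving gives a = (-4, 1, -3).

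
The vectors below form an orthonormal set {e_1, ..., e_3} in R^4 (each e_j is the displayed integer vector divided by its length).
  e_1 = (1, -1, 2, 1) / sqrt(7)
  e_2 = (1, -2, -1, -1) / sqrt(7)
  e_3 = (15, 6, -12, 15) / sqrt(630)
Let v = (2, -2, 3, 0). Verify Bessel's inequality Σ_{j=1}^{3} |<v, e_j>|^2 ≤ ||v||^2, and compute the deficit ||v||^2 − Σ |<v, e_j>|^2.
Σ |<v, e_j>|^2 = 563/35; ||v||^2 = 17; deficit = 32/35

Write each e_j = u_j / sqrt(<u_j, u_j>) where u_j is the displayed integer vector. Then <v, e_j> = <v, u_j> / sqrt(<u_j, u_j>), so |<v, e_j>|^2 = <v, u_j>^2 / <u_j, u_j>.
Coefficients: <v, e_1> = 10/sqrt(7), <v, e_2> = 3/sqrt(7), <v, e_3> = -18/sqrt(630).
Square and sum: Σ |<v, e_j>|^2 = 563/35.
Compute ||v||^2 = v·v = 17.
Deficit = 17 − 563/35 = 32/35 ≥ 0, confirming Bessel's inequality. (The deficit equals ||v − Σ <v,e_j> e_j||^2, the squared distance from v to span{e_j}.)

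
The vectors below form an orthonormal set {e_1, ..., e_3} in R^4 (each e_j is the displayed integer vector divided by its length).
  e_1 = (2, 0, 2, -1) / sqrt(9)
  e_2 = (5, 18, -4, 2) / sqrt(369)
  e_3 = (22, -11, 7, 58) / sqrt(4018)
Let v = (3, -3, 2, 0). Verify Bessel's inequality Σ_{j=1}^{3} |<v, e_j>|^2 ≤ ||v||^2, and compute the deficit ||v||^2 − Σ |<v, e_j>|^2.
Σ |<v, e_j>|^2 = 1987/98; ||v||^2 = 22; deficit = 169/98

Write each e_j = u_j / sqrt(<u_j, u_j>) where u_j is the displayed integer vector. Then <v, e_j> = <v, u_j> / sqrt(<u_j, u_j>), so |<v, e_j>|^2 = <v, u_j>^2 / <u_j, u_j>.
Coefficients: <v, e_1> = 10/sqrt(9), <v, e_2> = -47/sqrt(369), <v, e_3> = 113/sqrt(4018).
Square and sum: Σ |<v, e_j>|^2 = 1987/98.
Compute ||v||^2 = v·v = 22.
Deficit = 22 − 1987/98 = 169/98 ≥ 0, confirming Bessel's inequality. (The deficit equals ||v − Σ <v,e_j> e_j||^2, the squared distance from v to span{e_j}.)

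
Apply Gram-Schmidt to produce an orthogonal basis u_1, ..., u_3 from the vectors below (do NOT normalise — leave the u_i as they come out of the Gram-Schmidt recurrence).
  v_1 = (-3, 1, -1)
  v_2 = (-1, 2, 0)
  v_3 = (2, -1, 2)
Orthogonal basis:
  u_1 = (-3, 1, -1)
  u_2 = (4/11, 17/11, 5/11)
  u_3 = (-7/15, -7/30, 7/6)

Apply the Gram-Schmidt recurrence
  u_1 = v_1
  u_i = v_i − Σ_{j<i} ((v_i · u_j) / (u_j · u_j)) · u_j.

Step by step this gives:
  u_1 = (-3, 1, -1)
  u_2 = (4/11, 17/11, 5/11)
  u_3 = (-7/15, -7/30, 7/6)

Orthogonality check:
  u_2 · u_1 = 0 (should be 0)
  u_3 · u_1 = 0 (should be 0)
  u_3 · u_2 = 0 (should be 0)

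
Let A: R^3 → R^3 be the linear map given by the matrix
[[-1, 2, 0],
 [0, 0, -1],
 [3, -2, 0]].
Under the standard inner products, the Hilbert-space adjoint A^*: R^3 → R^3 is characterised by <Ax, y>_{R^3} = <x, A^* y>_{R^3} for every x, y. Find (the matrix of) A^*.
A^* = A^T =
[[-1, 0, 3],
 [2, 0, -2],
 [0, -1, 0]]

For real matrices with standard dot products, the defining identity <Ax, y> = <x, A^* y> gives (Ax)^T y = x^T (A^*) y, i.e. x^T A^T y = x^T (A^*) y. Since this holds for all x, y, we must have A^* = A^T. Therefore
A^* =
[[-1, 0, 3],
 [2, 0, -2],
 [0, -1, 0]].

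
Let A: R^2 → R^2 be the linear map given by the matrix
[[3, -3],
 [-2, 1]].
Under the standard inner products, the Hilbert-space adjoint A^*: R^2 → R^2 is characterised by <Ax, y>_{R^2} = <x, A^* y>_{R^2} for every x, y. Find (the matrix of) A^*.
A^* = A^T =
[[3, -2],
 [-3, 1]]

For real matrices with standard dot products, the defining identity <Ax, y> = <x, A^* y> gives (Ax)^T y = x^T (A^*) y, i.e. x^T A^T y = x^T (A^*) y. Since this holds for all x, y, we must have A^* = A^T. Therefore
A^* =
[[3, -2],
 [-3, 1]].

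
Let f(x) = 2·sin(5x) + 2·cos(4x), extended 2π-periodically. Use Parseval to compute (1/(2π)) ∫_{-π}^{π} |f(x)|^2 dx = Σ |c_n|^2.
Σ |c_n|^2 = 4

Expand |f|^2 and use orthogonality of {sin(nx), cos(mx)} on [-π, π]:
  ∫_{-π}^{π} sin(nx)^2 dx = π, ∫ cos(mx)^2 dx = π, and cross terms integrate to 0.
So ∫_{-π}^{π} f(x)^2 dx = 2^2 · π + 2^2 · π = (4 + 4)π.
Divide by 2π: (4 + 4)/2 = 4.
By Parseval, this equals Σ |c_n|^2.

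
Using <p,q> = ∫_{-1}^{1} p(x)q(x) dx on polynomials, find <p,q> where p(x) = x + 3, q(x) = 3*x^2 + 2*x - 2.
<p,q> = -14/3

Expand the product: p(x)·q(x) = 3*x^3 + 11*x^2 + 4*x - 6.
∫_{-1}^{1} of each monomial x^k gives [2/(k+1) if k even, 0 if k odd]. Integrating term-by-term (or equivalently evaluating the antiderivative F(x) = 3*x^4/4 + 11*x^3/3 + 2*x^2 - 6*x at the endpoints):
  F(1) − F(−1) = 5/12 − (61/12) = -14/3.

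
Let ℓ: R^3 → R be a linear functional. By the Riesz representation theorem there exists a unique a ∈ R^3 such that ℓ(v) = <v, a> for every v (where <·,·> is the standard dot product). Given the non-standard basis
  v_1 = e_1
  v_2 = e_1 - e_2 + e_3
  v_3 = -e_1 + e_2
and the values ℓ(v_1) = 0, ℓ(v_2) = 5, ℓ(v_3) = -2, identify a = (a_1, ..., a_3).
a = (0, -2, 3)

Write a = (a_1, ..., a_3) in the standard basis. For each basis vector v_i, ℓ(v_i) = <v_i, a> is a linear equation in the a_j's. Collect the n equations into a matrix system V a = ℓ, where row i of V is v_i (expressed in the standard basis). Since V is invertible (lower-triangular with 1s on the diagonal, up to permutation), solve by back-substitution:
  V =
[[1, 0, 0],
 [1, -1, 1],
 [-1, 1, 0]]
  V a = (0, 5, -2)
Solving gives a = (0, -2, 3).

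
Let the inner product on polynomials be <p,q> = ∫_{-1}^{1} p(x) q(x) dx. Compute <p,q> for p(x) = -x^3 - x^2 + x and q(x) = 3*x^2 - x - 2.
<p,q> = -2/15

Expand the product: p(x)·q(x) = -3*x^5 - 2*x^4 + 6*x^3 + x^2 - 2*x.
∫_{-1}^{1} of each monomial x^k gives [2/(k+1) if k even, 0 if k odd]. Integrating term-by-term (or equivalently evaluating the antiderivative F(x) = -x^6/2 - 2*x^5/5 + 3*x^4/2 + x^3/3 - x^2 at the endpoints):
  F(1) − F(−1) = -1/15 − (1/15) = -2/15.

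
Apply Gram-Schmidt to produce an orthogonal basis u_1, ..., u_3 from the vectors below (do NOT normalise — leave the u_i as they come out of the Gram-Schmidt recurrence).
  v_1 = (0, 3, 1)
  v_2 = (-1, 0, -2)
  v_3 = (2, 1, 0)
Orthogonal basis:
  u_1 = (0, 3, 1)
  u_2 = (-1, 3/5, -9/5)
  u_3 = (39/23, 13/46, -39/46)

Apply the Gram-Schmidt recurrence
  u_1 = v_1
  u_i = v_i − Σ_{j<i} ((v_i · u_j) / (u_j · u_j)) · u_j.

Step by step this gives:
  u_1 = (0, 3, 1)
  u_2 = (-1, 3/5, -9/5)
  u_3 = (39/23, 13/46, -39/46)

Orthogonality check:
  u_2 · u_1 = 0 (should be 0)
  u_3 · u_1 = 0 (should be 0)
  u_3 · u_2 = 0 (should be 0)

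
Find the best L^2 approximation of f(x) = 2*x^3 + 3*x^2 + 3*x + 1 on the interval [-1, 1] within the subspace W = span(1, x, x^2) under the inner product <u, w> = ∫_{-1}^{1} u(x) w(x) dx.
g(x) = 3*x^2 + 21*x/5 + 1

The best approximation g ∈ W is the orthogonal projection of f onto W. Writing g = a_0 + a_1 x + a_2 x^2, the coefficients solve the normal equations G · a = b where
  G_{ij} = <φ_i, φ_j> and b_i = <f, φ_i>, with φ_0 = 1, φ_1 = x, φ_2 = x^2.
G =
  [2, 0, 2/3]
  [0, 2/3, 0]
  [2/3, 0, 2/5],
b = (4, 14/5, 28/15).
Solving gives a_0 = 1, a_1 = 21/5, a_2 = 3, so
  g(x) = 3*x^2 + 21*x/5 + 1.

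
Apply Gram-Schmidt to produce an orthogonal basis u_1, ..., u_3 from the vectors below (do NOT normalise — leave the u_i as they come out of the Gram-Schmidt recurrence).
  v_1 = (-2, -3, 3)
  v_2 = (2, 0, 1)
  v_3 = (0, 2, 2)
Orthogonal basis:
  u_1 = (-2, -3, 3)
  u_2 = (21/11, -3/22, 25/22)
  u_3 = (-84/109, 224/109, 168/109)

Apply the Gram-Schmidt recurrence
  u_1 = v_1
  u_i = v_i − Σ_{j<i} ((v_i · u_j) / (u_j · u_j)) · u_j.

Step by step this gives:
  u_1 = (-2, -3, 3)
  u_2 = (21/11, -3/22, 25/22)
  u_3 = (-84/109, 224/109, 168/109)

Orthogonality check:
  u_2 · u_1 = 0 (should be 0)
  u_3 · u_1 = 0 (should be 0)
  u_3 · u_2 = 0 (should be 0)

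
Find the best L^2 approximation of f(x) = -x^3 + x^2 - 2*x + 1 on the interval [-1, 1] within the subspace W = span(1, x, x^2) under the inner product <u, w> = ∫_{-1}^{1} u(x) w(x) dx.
g(x) = x^2 - 13*x/5 + 1

The best approximation g ∈ W is the orthogonal projection of f onto W. Writing g = a_0 + a_1 x + a_2 x^2, the coefficients solve the normal equations G · a = b where
  G_{ij} = <φ_i, φ_j> and b_i = <f, φ_i>, with φ_0 = 1, φ_1 = x, φ_2 = x^2.
G =
  [2, 0, 2/3]
  [0, 2/3, 0]
  [2/3, 0, 2/5],
b = (8/3, -26/15, 16/15).
Solving gives a_0 = 1, a_1 = -13/5, a_2 = 1, so
  g(x) = x^2 - 13*x/5 + 1.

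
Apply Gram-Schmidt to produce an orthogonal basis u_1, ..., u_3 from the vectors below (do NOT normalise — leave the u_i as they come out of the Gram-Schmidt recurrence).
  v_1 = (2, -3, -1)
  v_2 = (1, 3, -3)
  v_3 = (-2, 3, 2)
Orthogonal basis:
  u_1 = (2, -3, -1)
  u_2 = (11/7, 15/7, -23/7)
  u_3 = (54/125, 9/50, 81/250)

Apply the Gram-Schmidt recurrence
  u_1 = v_1
  u_i = v_i − Σ_{j<i} ((v_i · u_j) / (u_j · u_j)) · u_j.

Step by step this gives:
  u_1 = (2, -3, -1)
  u_2 = (11/7, 15/7, -23/7)
  u_3 = (54/125, 9/50, 81/250)

Orthogonality check:
  u_2 · u_1 = 0 (should be 0)
  u_3 · u_1 = 0 (should be 0)
  u_3 · u_2 = 0 (should be 0)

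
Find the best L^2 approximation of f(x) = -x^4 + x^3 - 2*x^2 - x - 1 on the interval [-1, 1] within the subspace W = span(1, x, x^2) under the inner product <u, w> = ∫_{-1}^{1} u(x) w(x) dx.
g(x) = -20*x^2/7 - 2*x/5 - 32/35

The best approximation g ∈ W is the orthogonal projection of f onto W. Writing g = a_0 + a_1 x + a_2 x^2, the coefficients solve the normal equations G · a = b where
  G_{ij} = <φ_i, φ_j> and b_i = <f, φ_i>, with φ_0 = 1, φ_1 = x, φ_2 = x^2.
G =
  [2, 0, 2/3]
  [0, 2/3, 0]
  [2/3, 0, 2/5],
b = (-56/15, -4/15, -184/105).
Solving gives a_0 = -32/35, a_1 = -2/5, a_2 = -20/7, so
  g(x) = -20*x^2/7 - 2*x/5 - 32/35.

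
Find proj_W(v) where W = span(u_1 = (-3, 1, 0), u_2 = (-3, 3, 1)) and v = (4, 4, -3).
proj_W(v) = (75/23, 41/23, 33/23)

Set up U = [u_1 | ... | u_2] ∈ R^(3×2). The projector onto W = col(U) is P = U (U^T U)^(-1) U^T.
Compute U^T U =
  [10, 12]
  [12, 19],
and U^T v = (-8, -3).
Solve U^T U · c = U^T v for the coefficients: c = (-58/23, 33/23). The projection is proj_W(v) = U c.
Check: (v - proj_W(v)) · u_1 = 0  (should be 0).
Check: (v - proj_W(v)) · u_2 = 0  (should be 0).
Result: proj_W(v) = (75/23, 41/23, 33/23).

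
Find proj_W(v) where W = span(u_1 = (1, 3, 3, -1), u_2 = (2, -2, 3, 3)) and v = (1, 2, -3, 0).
proj_W(v) = (-77/86, 57/86, -123/86, -103/86)

Set up U = [u_1 | ... | u_2] ∈ R^(4×2). The projector onto W = col(U) is P = U (U^T U)^(-1) U^T.
Compute U^T U =
  [20, 2]
  [2, 26],
and U^T v = (-2, -11).
Solve U^T U · c = U^T v for the coefficients: c = (-5/86, -18/43). The projection is proj_W(v) = U c.
Check: (v - proj_W(v)) · u_1 = 0  (should be 0).
Check: (v - proj_W(v)) · u_2 = 0  (should be 0).
Result: proj_W(v) = (-77/86, 57/86, -123/86, -103/86).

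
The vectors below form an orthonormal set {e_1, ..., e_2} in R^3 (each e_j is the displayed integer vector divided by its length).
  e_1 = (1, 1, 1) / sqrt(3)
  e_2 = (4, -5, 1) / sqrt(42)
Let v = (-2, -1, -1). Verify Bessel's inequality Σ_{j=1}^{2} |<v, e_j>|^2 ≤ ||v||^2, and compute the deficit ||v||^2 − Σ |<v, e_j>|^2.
Σ |<v, e_j>|^2 = 40/7; ||v||^2 = 6; deficit = 2/7

Write each e_j = u_j / sqrt(<u_j, u_j>) where u_j is the displayed integer vector. Then <v, e_j> = <v, u_j> / sqrt(<u_j, u_j>), so |<v, e_j>|^2 = <v, u_j>^2 / <u_j, u_j>.
Coefficients: <v, e_1> = -4/sqrt(3), <v, e_2> = -4/sqrt(42).
Square and sum: Σ |<v, e_j>|^2 = 40/7.
Compute ||v||^2 = v·v = 6.
Deficit = 6 − 40/7 = 2/7 ≥ 0, confirming Bessel's inequality. (The deficit equals ||v − Σ <v,e_j> e_j||^2, the squared distance from v to span{e_j}.)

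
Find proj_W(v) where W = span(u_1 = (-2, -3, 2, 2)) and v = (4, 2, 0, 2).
proj_W(v) = (20/21, 10/7, -20/21, -20/21)

Set up U = [u_1 | ... | u_1] ∈ R^(4×1). The projector onto W = col(U) is P = U (U^T U)^(-1) U^T.
Compute U^T U =
  [21],
and U^T v = (-10).
Solve U^T U · c = U^T v for the coefficients: c = (-10/21). The projection is proj_W(v) = U c.
Check: (v - proj_W(v)) · u_1 = 0  (should be 0).
Result: proj_W(v) = (20/21, 10/7, -20/21, -20/21).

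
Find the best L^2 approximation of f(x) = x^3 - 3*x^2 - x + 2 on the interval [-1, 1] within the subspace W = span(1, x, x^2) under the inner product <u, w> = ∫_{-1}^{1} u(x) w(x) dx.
g(x) = -3*x^2 - 2*x/5 + 2

The best approximation g ∈ W is the orthogonal projection of f onto W. Writing g = a_0 + a_1 x + a_2 x^2, the coefficients solve the normal equations G · a = b where
  G_{ij} = <φ_i, φ_j> and b_i = <f, φ_i>, with φ_0 = 1, φ_1 = x, φ_2 = x^2.
G =
  [2, 0, 2/3]
  [0, 2/3, 0]
  [2/3, 0, 2/5],
b = (2, -4/15, 2/15).
Solving gives a_0 = 2, a_1 = -2/5, a_2 = -3, so
  g(x) = -3*x^2 - 2*x/5 + 2.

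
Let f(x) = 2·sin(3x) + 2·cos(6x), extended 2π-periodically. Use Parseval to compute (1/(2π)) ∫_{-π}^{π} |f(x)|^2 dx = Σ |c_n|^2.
Σ |c_n|^2 = 4

Expand |f|^2 and use orthogonality of {sin(nx), cos(mx)} on [-π, π]:
  ∫_{-π}^{π} sin(nx)^2 dx = π, ∫ cos(mx)^2 dx = π, and cross terms integrate to 0.
So ∫_{-π}^{π} f(x)^2 dx = 2^2 · π + 2^2 · π = (4 + 4)π.
Divide by 2π: (4 + 4)/2 = 4.
By Parseval, this equals Σ |c_n|^2.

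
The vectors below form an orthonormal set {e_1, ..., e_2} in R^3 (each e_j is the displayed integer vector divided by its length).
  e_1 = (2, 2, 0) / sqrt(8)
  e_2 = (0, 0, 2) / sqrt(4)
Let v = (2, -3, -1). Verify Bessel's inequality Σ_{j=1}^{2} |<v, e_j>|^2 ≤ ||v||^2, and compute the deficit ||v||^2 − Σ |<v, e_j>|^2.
Σ |<v, e_j>|^2 = 3/2; ||v||^2 = 14; deficit = 25/2

Write each e_j = u_j / sqrt(<u_j, u_j>) where u_j is the displayed integer vector. Then <v, e_j> = <v, u_j> / sqrt(<u_j, u_j>), so |<v, e_j>|^2 = <v, u_j>^2 / <u_j, u_j>.
Coefficients: <v, e_1> = -2/sqrt(8), <v, e_2> = -2/sqrt(4).
Square and sum: Σ |<v, e_j>|^2 = 3/2.
Compute ||v||^2 = v·v = 14.
Deficit = 14 − 3/2 = 25/2 ≥ 0, confirming Bessel's inequality. (The deficit equals ||v − Σ <v,e_j> e_j||^2, the squared distance from v to span{e_j}.)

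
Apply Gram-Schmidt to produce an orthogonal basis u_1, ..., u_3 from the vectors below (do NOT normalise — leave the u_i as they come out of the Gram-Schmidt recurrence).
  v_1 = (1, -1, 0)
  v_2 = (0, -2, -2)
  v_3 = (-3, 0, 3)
Orthogonal basis:
  u_1 = (1, -1, 0)
  u_2 = (-1, -1, -2)
  u_3 = (-2, -2, 2)

Apply the Gram-Schmidt recurrence
  u_1 = v_1
  u_i = v_i − Σ_{j<i} ((v_i · u_j) / (u_j · u_j)) · u_j.

Step by step this gives:
  u_1 = (1, -1, 0)
  u_2 = (-1, -1, -2)
  u_3 = (-2, -2, 2)

Orthogonality check:
  u_2 · u_1 = 0 (should be 0)
  u_3 · u_1 = 0 (should be 0)
  u_3 · u_2 = 0 (should be 0)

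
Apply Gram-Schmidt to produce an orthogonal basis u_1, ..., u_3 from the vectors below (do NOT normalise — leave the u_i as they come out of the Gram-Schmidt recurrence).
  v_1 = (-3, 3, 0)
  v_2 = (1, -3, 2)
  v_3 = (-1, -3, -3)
Orthogonal basis:
  u_1 = (-3, 3, 0)
  u_2 = (-1, -1, 2)
  u_3 = (-7/3, -7/3, -7/3)

Apply the Gram-Schmidt recurrence
  u_1 = v_1
  u_i = v_i − Σ_{j<i} ((v_i · u_j) / (u_j · u_j)) · u_j.

Step by step this gives:
  u_1 = (-3, 3, 0)
  u_2 = (-1, -1, 2)
  u_3 = (-7/3, -7/3, -7/3)

Orthogonality check:
  u_2 · u_1 = 0 (should be 0)
  u_3 · u_1 = 0 (should be 0)
  u_3 · u_2 = 0 (should be 0)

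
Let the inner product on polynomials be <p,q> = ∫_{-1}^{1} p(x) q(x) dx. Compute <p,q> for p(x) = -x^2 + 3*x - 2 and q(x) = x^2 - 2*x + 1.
<p,q> = -52/5

Expand the product: p(x)·q(x) = -x^4 + 5*x^3 - 9*x^2 + 7*x - 2.
∫_{-1}^{1} of each monomial x^k gives [2/(k+1) if k even, 0 if k odd]. Integrating term-by-term (or equivalently evaluating the antiderivative F(x) = -x^5/5 + 5*x^4/4 - 3*x^3 + 7*x^2/2 - 2*x at the endpoints):
  F(1) − F(−1) = -9/20 − (199/20) = -52/5.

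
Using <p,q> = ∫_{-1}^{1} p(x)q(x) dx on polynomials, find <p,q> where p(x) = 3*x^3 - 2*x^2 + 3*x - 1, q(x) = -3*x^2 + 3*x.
<p,q> = 14

Expand the product: p(x)·q(x) = -9*x^5 + 15*x^4 - 15*x^3 + 12*x^2 - 3*x.
∫_{-1}^{1} of each monomial x^k gives [2/(k+1) if k even, 0 if k odd]. Integrating term-by-term (or equivalently evaluating the antiderivative F(x) = -3*x^6/2 + 3*x^5 - 15*x^4/4 + 4*x^3 - 3*x^2/2 at the endpoints):
  F(1) − F(−1) = 1/4 − (-55/4) = 14.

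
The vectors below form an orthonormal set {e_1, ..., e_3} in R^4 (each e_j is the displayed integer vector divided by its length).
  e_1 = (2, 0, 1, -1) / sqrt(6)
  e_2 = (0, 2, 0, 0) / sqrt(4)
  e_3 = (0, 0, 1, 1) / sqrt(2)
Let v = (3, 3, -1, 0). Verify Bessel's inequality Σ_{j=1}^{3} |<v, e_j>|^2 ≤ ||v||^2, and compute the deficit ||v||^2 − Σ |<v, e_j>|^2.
Σ |<v, e_j>|^2 = 41/3; ||v||^2 = 19; deficit = 16/3

Write each e_j = u_j / sqrt(<u_j, u_j>) where u_j is the displayed integer vector. Then <v, e_j> = <v, u_j> / sqrt(<u_j, u_j>), so |<v, e_j>|^2 = <v, u_j>^2 / <u_j, u_j>.
Coefficients: <v, e_1> = 5/sqrt(6), <v, e_2> = 6/sqrt(4), <v, e_3> = -1/sqrt(2).
Square and sum: Σ |<v, e_j>|^2 = 41/3.
Compute ||v||^2 = v·v = 19.
Deficit = 19 − 41/3 = 16/3 ≥ 0, confirming Bessel's inequality. (The deficit equals ||v − Σ <v,e_j> e_j||^2, the squared distance from v to span{e_j}.)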